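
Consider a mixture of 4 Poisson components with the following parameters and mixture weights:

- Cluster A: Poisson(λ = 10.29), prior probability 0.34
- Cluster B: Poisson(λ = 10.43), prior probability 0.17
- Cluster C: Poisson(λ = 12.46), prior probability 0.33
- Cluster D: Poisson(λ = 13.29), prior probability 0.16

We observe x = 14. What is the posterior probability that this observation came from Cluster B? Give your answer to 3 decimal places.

0.132

By Bayes' theorem, P(k | x) = w_k f_k(x) / Σ_j w_j f_j(x).
Poisson probabilities:
  L_A = e^(−10.29)·10.29^14/14! = 0.0581456
  L_B = e^(−10.43)·10.43^14/14! = 0.0610774
  L_C = e^(−12.46)·12.46^14/14! = 0.0967242
  L_D = e^(−13.29)·13.29^14/14! = 0.104032
Weight by the priors:
  w_A·L_A = 0.34 × 0.0581456 = 0.0197695
  w_B·L_B = 0.17 × 0.0610774 = 0.0103832
  w_C·L_C = 0.33 × 0.0967242 = 0.031919
  w_D·L_D = 0.16 × 0.104032 = 0.0166451
Sum: 0.0197695 + 0.0103832 + 0.031919 + 0.0166451 = 0.0787168
Responsibility of Cluster B: 0.0103832 / 0.0787168 ≈ 0.132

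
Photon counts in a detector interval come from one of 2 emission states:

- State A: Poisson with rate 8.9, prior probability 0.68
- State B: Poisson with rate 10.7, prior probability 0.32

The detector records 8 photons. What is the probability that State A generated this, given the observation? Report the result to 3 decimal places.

By Bayes' theorem, P(k | x) = w_k f_k(x) / Σ_j w_j f_j(x).
Component likelihoods at x = 8 photons:
  L_A = 0.133161
  L_B = 0.0960724
Weight by the priors:
  w_A·L_A = 0.68 × 0.133161 = 0.0905498
  w_B·L_B = 0.32 × 0.0960724 = 0.0307432
Denominator: 0.0905498 + 0.0307432 = 0.121293
So the posterior for State A is 0.0905498 / 0.121293 ≈ 0.747.

0.747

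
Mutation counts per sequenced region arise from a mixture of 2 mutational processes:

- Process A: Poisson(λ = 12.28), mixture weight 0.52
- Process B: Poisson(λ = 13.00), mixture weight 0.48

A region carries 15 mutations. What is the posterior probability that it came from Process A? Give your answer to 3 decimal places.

P(component k | x) = π_k·f_k(x) / marginal(x), where marginal(x) = Σ_j π_j·f_j(x).
Evaluate each component's likelihood at the observed value:
  L_A = e^(−12.28)·12.28^15/15! = 0.0773285
  L_B = e^(−13.00)·13.00^15/15! = 0.0884754
Unnormalised posteriors:
  π_A·L_A = 0.52 × 0.0773285 = 0.0402108
  π_B·L_B = 0.48 × 0.0884754 = 0.0424682
Normaliser: 0.0402108 + 0.0424682 = 0.082679
P(Process A | data) = 0.0402108 / 0.082679 ≈ 0.486

0.486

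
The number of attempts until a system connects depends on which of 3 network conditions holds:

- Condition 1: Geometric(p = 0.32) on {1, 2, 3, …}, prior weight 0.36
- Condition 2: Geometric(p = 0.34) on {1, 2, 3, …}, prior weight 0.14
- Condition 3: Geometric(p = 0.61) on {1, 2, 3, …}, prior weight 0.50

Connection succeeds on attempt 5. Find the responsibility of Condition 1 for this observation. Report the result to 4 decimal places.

0.6049

The responsibility of component k is π_k f_k(x) divided by Σ_j π_j f_j(x).
Component likelihoods at x = 5:
  p_1 = 0.32·(1−0.32)^4 = 0.32·0.213814 = 0.0684204
  p_2 = 0.34·(1−0.34)^4 = 0.34·0.189747 = 0.0645141
  p_3 = 0.61·(1−0.61)^4 = 0.61·0.0231344 = 0.014112
Weight by the priors:
  π_1·p_1 = 0.36 × 0.0684204 = 0.0246313
  π_2·p_2 = 0.14 × 0.0645141 = 0.00903197
  π_3·p_3 = 0.50 × 0.014112 = 0.007056
Evidence: 0.0246313 + 0.00903197 + 0.007056 = 0.0407193
So the posterior for Condition 1 is 0.0246313 / 0.0407193 ≈ 0.6049.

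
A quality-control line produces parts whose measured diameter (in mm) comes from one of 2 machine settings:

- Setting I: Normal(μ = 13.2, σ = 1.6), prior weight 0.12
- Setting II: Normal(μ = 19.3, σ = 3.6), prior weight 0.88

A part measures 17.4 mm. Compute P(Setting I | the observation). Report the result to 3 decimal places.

P(component k | x) = w_k·f_k(x) / marginal(x), where marginal(x) = Σ_j w_j·f_j(x).
Component likelihoods at x = 17.4 mm:
  f_I = 0.00795261
  f_II = 0.0964098
Unnormalised posteriors:
  w_I·f_I = 0.12 × 0.00795261 = 0.000954314
  w_II·f_II = 0.88 × 0.0964098 = 0.0848407
Evidence: 0.000954314 + 0.0848407 = 0.085795
So the posterior for Setting I is 0.000954314 / 0.085795 ≈ 0.011.

0.011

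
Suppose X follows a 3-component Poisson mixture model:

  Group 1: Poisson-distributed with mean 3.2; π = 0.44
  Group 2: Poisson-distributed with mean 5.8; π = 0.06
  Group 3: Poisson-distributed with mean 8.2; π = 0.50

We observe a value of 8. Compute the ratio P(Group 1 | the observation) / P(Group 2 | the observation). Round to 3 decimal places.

Since P(k|x) ∝ w_k f_k(x), the posterior odds are w_i f_i(x) / (w_j f_j(x)).
Poisson probabilities:
  L_1 = e^(−3.2)·3.2^8/8! = 0.0111157
  L_2 = e^(−5.8)·5.8^8/8! = 0.0961602
  L_3 = e^(−8.2)·8.2^8/8! = 0.139244
0.00489091 / 0.00576961 ≈ 0.848

0.848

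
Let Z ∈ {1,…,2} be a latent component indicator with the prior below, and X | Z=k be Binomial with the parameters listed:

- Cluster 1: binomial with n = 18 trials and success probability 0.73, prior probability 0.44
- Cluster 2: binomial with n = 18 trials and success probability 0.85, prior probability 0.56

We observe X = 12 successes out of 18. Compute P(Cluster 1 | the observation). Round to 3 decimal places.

By Bayes' theorem, P(k | x) = P(Z=k) f_k(x) / Σ_j P(Z=j) f_j(x).
Binomial probabilities:
  f_1 = C(18,12)·0.73^12·0.27^6 = 18564·0.022902·0.00038742 = 0.164713
  f_2 = C(18,12)·0.85^12·0.15^6 = 18564·0.142242·1.13906e-05 = 0.0300778
Unnormalised posteriors:
  P(Z=1)·f_1 = 0.44 × 0.164713 = 0.0724738
  P(Z=2)·f_2 = 0.56 × 0.0300778 = 0.0168436
Marginal: 0.0724738 + 0.0168436 = 0.0893174
Responsibility of Cluster 1: 0.0724738 / 0.0893174 ≈ 0.811

0.811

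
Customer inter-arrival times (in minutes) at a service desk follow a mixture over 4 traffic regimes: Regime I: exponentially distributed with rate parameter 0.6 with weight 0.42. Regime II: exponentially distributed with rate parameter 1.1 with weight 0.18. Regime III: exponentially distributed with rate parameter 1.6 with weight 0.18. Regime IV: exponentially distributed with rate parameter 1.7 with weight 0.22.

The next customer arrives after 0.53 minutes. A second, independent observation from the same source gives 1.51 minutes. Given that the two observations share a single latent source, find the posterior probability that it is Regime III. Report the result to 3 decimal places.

0.168

Apply Bayes' rule: the posterior for each component is proportional to its prior times its likelihood at x.
Since both observations come from the same component, the likelihood for component k is f_k(x₁)·f_k(x₂).
  p_I = [0.6·e^(−0.6·0.53) = 0.6·e^(−0.3180) = 0.436562] × [0.242483] = 0.105859
  p_II = [1.1·e^(−1.1·0.53) = 1.1·e^(−0.5830) = 0.614043] × [0.208944] = 0.128301
  p_III = [1.6·e^(−1.6·0.53) = 1.6·e^(−0.8480) = 0.685233] × [0.142845] = 0.097882
  p_IV = [1.7·e^(−1.7·0.53) = 1.7·e^(−0.9010) = 0.690478] × [0.130501] = 0.0901083
Prior × likelihood for each component:
  w_I·p_I = 0.42 × 0.105859 = 0.0444606
  w_II·p_II = 0.18 × 0.128301 = 0.0230941
  w_III·p_III = 0.18 × 0.097882 = 0.0176188
  w_IV·p_IV = 0.22 × 0.0901083 = 0.0198238
Sum: 0.0444606 + 0.0230941 + 0.0176188 + 0.0198238 = 0.104997
P(Regime III | x) ≈ 0.168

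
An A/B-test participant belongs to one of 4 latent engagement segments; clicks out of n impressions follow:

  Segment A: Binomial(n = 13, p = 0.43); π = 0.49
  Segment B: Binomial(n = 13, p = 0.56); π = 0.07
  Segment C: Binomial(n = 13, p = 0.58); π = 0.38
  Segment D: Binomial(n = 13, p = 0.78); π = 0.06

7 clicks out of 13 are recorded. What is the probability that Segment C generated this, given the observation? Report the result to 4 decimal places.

Apply Bayes' rule: the posterior for each component is proportional to its prior times its likelihood at x.
Component likelihoods at x = 7 clicks out of 13:
  L_A = C(13,7)·0.43^7·0.57^6 = 1716·0.00271819·0.0342964 = 0.159973
  L_B = C(13,7)·0.56^7·0.44^6 = 1716·0.0172709·0.00725631 = 0.215055
  L_C = C(13,7)·0.58^7·0.42^6 = 1716·0.0220798·0.00548903 = 0.207974
  L_D = C(13,7)·0.78^7·0.22^6 = 1716·0.175656·0.00011338 = 0.0341756
Prior × likelihood for each component:
  P(Z=A)·L_A = 0.49 × 0.159973 = 0.0783866
  P(Z=B)·L_B = 0.07 × 0.215055 = 0.0150538
  P(Z=C)·L_C = 0.38 × 0.207974 = 0.0790301
  P(Z=D)·L_D = 0.06 × 0.0341756 = 0.00205053
Denominator: 0.0783866 + 0.0150538 + 0.0790301 + 0.00205053 = 0.174521
P(Segment C | data) ≈ 0.4528

0.4528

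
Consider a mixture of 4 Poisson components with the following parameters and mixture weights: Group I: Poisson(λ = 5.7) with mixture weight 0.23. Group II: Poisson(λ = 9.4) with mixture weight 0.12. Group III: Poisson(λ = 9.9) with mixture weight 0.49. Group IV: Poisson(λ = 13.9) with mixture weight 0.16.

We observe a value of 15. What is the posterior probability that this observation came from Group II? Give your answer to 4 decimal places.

0.0857

Posterior ∝ prior × likelihood, so P(k | x) ∝ w_k f_k(x); normalise over all components.
Poisson probabilities:
  p_I = e^(−5.7)·5.7^15/15! = 0.000557371
  p_II = e^(−9.4)·9.4^15/15! = 0.0250063
  p_III = e^(−9.9)·9.9^15/15! = 0.0329999
  p_IV = e^(−13.9)·13.9^15/15! = 0.0981814
Multiply by the mixture weights:
  w_I·p_I = 0.23 × 0.000557371 = 0.000128195
  w_II·p_II = 0.12 × 0.0250063 = 0.00300076
  w_III·p_III = 0.49 × 0.0329999 = 0.01617
  w_IV·p_IV = 0.16 × 0.0981814 = 0.015709
Normaliser: 0.000128195 + 0.00300076 + 0.01617 + 0.015709 = 0.0350079
P(Group II | the observation) ≈ 0.0857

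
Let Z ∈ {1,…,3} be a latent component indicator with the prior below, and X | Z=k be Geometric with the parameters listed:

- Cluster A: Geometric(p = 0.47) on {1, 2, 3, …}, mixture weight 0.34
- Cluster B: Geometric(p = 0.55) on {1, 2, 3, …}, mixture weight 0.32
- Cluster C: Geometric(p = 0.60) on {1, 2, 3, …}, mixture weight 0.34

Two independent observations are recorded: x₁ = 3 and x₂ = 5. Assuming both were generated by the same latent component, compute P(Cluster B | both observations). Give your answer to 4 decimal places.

The responsibility of component k is P(Z=k) f_k(x) divided by Σ_j P(Z=j) f_j(x).
Since both observations come from the same component, the likelihood for component k is f_k(x₁)·f_k(x₂).
  p_A = [0.47·(1−0.47)^2 = 0.47·0.2809 = 0.132023] × [0.0370853] = 0.00489611
  p_B = [0.55·(1−0.55)^2 = 0.55·0.2025 = 0.111375] × [0.0225534] = 0.00251189
  p_C = [0.60·(1−0.60)^2 = 0.60·0.16 = 0.096] × [0.01536] = 0.00147456
Unnormalised posteriors:
  P(Z=A)·p_A = 0.34 × 0.00489611 = 0.00166468
  P(Z=B)·p_B = 0.32 × 0.00251189 = 0.000803805
  P(Z=C)·p_C = 0.34 × 0.00147456 = 0.00050135
Denominator: 0.00166468 + 0.000803805 + 0.00050135 = 0.00296983
Responsibility of Cluster B: 0.000803805 / 0.00296983 ≈ 0.2707

0.2707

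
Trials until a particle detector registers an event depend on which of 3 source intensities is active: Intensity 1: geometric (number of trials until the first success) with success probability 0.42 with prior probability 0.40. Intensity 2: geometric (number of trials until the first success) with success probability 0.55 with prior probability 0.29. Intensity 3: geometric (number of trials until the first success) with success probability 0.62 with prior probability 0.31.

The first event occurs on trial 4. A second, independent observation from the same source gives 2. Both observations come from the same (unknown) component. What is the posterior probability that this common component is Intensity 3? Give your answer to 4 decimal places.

P(component k | x) = π_k·f_k(x) / marginal(x), where marginal(x) = Σ_j π_j·f_j(x).
Since both observations come from the same component, the likelihood for component k is f_k(x₁)·f_k(x₂).
  p_1 = [0.42·(1−0.42)^3 = 0.42·0.195112 = 0.081947] × [0.2436] = 0.0199623
  p_2 = [0.55·(1−0.55)^3 = 0.55·0.091125 = 0.0501187] × [0.2475] = 0.0124044
  p_3 = [0.62·(1−0.62)^3 = 0.62·0.054872 = 0.0340206] × [0.2356] = 0.00801526
Weight by the priors:
  π_1·p_1 = 0.40 × 0.0199623 = 0.00798492
  π_2·p_2 = 0.29 × 0.0124044 = 0.00359727
  π_3·p_3 = 0.31 × 0.00801526 = 0.00248473
Marginal: 0.00798492 + 0.00359727 + 0.00248473 = 0.0140669
P(Intensity 3 | x₁,x₂) ≈ 0.1766

0.1766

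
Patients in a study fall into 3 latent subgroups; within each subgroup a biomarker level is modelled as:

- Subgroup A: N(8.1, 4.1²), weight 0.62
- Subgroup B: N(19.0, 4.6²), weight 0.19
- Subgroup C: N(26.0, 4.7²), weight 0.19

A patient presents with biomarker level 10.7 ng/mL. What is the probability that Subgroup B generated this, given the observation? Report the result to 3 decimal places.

0.061

The responsibility of component k is P(Z=k) f_k(x) divided by Σ_j P(Z=j) f_j(x).
Evaluate each component's likelihood at the observed value:
  L_A = 0.0795797
  L_B = 0.0170291
  L_C = 0.000424307
Multiply by the mixture weights:
  P(Z=A)·L_A = 0.62 × 0.0795797 = 0.0493394
  P(Z=B)·L_B = 0.19 × 0.0170291 = 0.00323553
  P(Z=C)·L_C = 0.19 × 0.000424307 = 8.06184e-05
Denominator: 0.0493394 + 0.00323553 + 8.06184e-05 = 0.0526556
Responsibility of Subgroup B: 0.00323553 / 0.0526556 ≈ 0.061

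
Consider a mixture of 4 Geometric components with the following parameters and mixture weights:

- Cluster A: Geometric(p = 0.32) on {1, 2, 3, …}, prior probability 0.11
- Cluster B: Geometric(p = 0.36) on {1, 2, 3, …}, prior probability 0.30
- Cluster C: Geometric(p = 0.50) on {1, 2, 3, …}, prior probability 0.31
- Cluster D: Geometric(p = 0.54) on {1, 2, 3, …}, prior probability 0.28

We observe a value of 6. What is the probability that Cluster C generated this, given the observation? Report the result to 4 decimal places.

0.1963

Apply Bayes' rule: the posterior for each component is proportional to its prior times its likelihood at x.
Component likelihoods at x = 6:
  f_A = 0.32·(1−0.32)^5 = 0.32·0.145393 = 0.0465259
  f_B = 0.36·(1−0.36)^5 = 0.36·0.107374 = 0.0386547
  f_C = 0.50·(1−0.50)^5 = 0.50·0.03125 = 0.015625
  f_D = 0.54·(1−0.54)^5 = 0.54·0.0205963 = 0.011122
Unnormalised posteriors:
  w_A·f_A = 0.11 × 0.0465259 = 0.00511785
  w_B·f_B = 0.30 × 0.0386547 = 0.0115964
  w_C·f_C = 0.31 × 0.015625 = 0.00484375
  w_D·f_D = 0.28 × 0.011122 = 0.00311416
Marginal: 0.00511785 + 0.0115964 + 0.00484375 + 0.00311416 = 0.0246722
So the posterior for Cluster C is 0.00484375 / 0.0246722 ≈ 0.1963.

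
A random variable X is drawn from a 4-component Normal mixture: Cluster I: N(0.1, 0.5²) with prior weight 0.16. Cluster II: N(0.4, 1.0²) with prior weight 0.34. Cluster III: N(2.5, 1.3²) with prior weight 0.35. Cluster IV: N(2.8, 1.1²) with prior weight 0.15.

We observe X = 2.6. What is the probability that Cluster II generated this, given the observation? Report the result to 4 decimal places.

0.0699

P(component k | x) = π_k·f_k(x) / marginal(x), where marginal(x) = Σ_j π_j·f_j(x).
Evaluate each component's likelihood at the observed value:
  p_I = 2.97344e-06
  p_II = 0.0354746
  p_III = 0.305972
  p_IV = 0.356729
Unnormalised posteriors:
  π_I·p_I = 0.16 × 2.97344e-06 = 4.7575e-07
  π_II·p_II = 0.34 × 0.0354746 = 0.0120614
  π_III·p_III = 0.35 × 0.305972 = 0.10709
  π_IV·p_IV = 0.15 × 0.356729 = 0.0535094
Normaliser: 4.7575e-07 + 0.0120614 + 0.10709 + 0.0535094 = 0.172661
P(Cluster II | x) ≈ 0.0699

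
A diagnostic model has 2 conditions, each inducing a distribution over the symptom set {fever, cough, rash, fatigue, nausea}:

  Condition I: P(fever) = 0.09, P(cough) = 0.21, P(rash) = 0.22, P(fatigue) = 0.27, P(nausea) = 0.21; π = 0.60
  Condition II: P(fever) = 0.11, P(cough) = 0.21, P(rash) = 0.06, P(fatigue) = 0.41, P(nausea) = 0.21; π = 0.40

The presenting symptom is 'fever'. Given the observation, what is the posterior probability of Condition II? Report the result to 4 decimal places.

0.4490

By Bayes' theorem, P(k | x) = P(Z=k) f_k(x) / Σ_j P(Z=j) f_j(x).
Categorical probabilities:
  f_I = 0.09
  f_II = 0.11
Weight by the priors:
  P(Z=I)·f_I = 0.60 × 0.09 = 0.054
  P(Z=II)·f_II = 0.40 × 0.11 = 0.044
Denominator: 0.054 + 0.044 = 0.098
P(Condition II | the observation) ≈ 0.4490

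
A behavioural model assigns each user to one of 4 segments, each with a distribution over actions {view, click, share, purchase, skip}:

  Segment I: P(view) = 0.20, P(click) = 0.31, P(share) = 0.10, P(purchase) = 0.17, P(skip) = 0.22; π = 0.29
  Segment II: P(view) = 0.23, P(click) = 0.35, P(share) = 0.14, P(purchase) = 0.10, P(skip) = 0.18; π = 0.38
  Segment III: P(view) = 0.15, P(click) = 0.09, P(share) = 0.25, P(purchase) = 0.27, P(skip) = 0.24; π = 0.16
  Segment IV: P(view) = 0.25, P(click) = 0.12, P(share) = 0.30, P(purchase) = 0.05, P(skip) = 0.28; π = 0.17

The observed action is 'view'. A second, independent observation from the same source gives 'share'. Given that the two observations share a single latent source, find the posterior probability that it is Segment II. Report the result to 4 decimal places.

0.3326

The responsibility of component k is P(Z=k) f_k(x) divided by Σ_j P(Z=j) f_j(x).
Since both observations come from the same component, the likelihood for component k is f_k(x₁)·f_k(x₂).
  f_I = [0.2] × [0.1] = 0.02
  f_II = [0.23] × [0.14] = 0.0322
  f_III = [0.15] × [0.25] = 0.0375
  f_IV = [0.25] × [0.3] = 0.075
Unnormalised posteriors:
  P(Z=I)·f_I = 0.29 × 0.02 = 0.0058
  P(Z=II)·f_II = 0.38 × 0.0322 = 0.012236
  P(Z=III)·f_III = 0.16 × 0.0375 = 0.006
  P(Z=IV)·f_IV = 0.17 × 0.075 = 0.01275
Marginal: 0.0058 + 0.012236 + 0.006 + 0.01275 = 0.036786
Responsibility of Segment II: 0.012236 / 0.036786 ≈ 0.3326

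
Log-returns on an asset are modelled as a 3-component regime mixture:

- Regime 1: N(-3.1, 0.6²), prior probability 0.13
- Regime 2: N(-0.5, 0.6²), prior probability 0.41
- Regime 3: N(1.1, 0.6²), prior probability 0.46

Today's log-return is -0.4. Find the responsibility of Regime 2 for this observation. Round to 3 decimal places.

Apply Bayes' rule: the posterior for each component is proportional to its prior times its likelihood at x.
Component likelihoods at x = -0.4:
  L_1 = (1/(0.6·√(2π)))·exp(−(-0.4−-3.1)²/(2·0.6²)) = 0.664904·exp(-10.12500) = 2.66396e-05
  L_2 = (1/(0.6·√(2π)))·exp(−(-0.4−-0.5)²/(2·0.6²)) = 0.664904·exp(-0.01389) = 0.655733
  L_3 = (1/(0.6·√(2π)))·exp(−(-0.4−1.1)²/(2·0.6²)) = 0.664904·exp(-3.12500) = 0.0292138
Unnormalised posteriors:
  P(Z=1)·L_1 = 0.13 × 2.66396e-05 = 3.46314e-06
  P(Z=2)·L_2 = 0.41 × 0.655733 = 0.26885
  P(Z=3)·L_3 = 0.46 × 0.0292138 = 0.0134384
Normaliser: 3.46314e-06 + 0.26885 + 0.0134384 = 0.282292
P(Regime 2 | data) ≈ 0.952

0.952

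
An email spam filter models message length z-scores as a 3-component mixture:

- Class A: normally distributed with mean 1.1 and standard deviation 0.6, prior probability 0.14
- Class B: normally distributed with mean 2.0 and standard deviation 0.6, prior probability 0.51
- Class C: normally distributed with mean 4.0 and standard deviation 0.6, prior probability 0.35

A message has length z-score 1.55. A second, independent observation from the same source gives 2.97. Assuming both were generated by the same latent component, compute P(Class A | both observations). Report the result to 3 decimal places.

Posterior ∝ prior × likelihood, so P(k | x) ∝ P(Z=k) f_k(x); normalise over all components.
Since both observations come from the same component, the likelihood for component k is f_k(x₁)·f_k(x₂).
  f_A = [0.501896] × [0.00516981] = 0.00259471
  f_B = [0.501896] × [0.179978] = 0.0903304
  f_C = [0.000159269] × [0.152348] = 2.42643e-05
Prior × likelihood for each component:
  P(Z=A)·f_A = 0.14 × 0.00259471 = 0.000363259
  P(Z=B)·f_B = 0.51 × 0.0903304 = 0.0460685
  P(Z=C)·f_C = 0.35 × 2.42643e-05 = 8.49251e-06
Evidence: 0.000363259 + 0.0460685 + 8.49251e-06 = 0.0464402
So the posterior for Class A is 0.000363259 / 0.0464402 ≈ 0.008.

0.008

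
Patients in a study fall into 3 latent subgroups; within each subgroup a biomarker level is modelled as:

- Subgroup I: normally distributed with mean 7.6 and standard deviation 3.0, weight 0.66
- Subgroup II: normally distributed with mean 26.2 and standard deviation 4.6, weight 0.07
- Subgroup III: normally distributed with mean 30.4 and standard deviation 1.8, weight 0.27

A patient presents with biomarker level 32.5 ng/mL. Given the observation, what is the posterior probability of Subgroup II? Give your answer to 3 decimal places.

By Bayes' theorem, P(k | x) = π_k f_k(x) / Σ_j π_j f_j(x).
Evaluate each component's likelihood at the observed value:
  L_I = 1.46055e-16
  L_II = 0.0339506
  L_III = 0.112221
Prior × likelihood for each component:
  π_I·L_I = 0.66 × 1.46055e-16 = 9.63961e-17
  π_II·L_II = 0.07 × 0.0339506 = 0.00237654
  π_III·L_III = 0.27 × 0.112221 = 0.0302998
Sum: 9.63961e-17 + 0.00237654 + 0.0302998 = 0.0326763
Responsibility of Subgroup II: 0.00237654 / 0.0326763 ≈ 0.073

0.073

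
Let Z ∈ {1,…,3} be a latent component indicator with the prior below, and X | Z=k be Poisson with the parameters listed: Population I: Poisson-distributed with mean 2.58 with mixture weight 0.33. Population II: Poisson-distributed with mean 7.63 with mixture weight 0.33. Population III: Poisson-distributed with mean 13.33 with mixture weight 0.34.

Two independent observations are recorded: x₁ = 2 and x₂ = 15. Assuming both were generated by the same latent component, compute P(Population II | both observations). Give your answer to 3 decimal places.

By Bayes' theorem, P(k | x) = w_k f_k(x) / Σ_j w_j f_j(x).
Since both observations come from the same component, the likelihood for component k is f_k(x₁)·f_k(x₂).
  p_I = [0.252191] × [8.65598e-08] = 2.18296e-08
  p_II = [0.0141368] × [0.00642246] = 9.07933e-05
  p_III = [0.000144373] × [0.0926418] = 1.33749e-05
Prior × likelihood for each component:
  w_I·p_I = 0.33 × 2.18296e-08 = 7.20377e-09
  w_II·p_II = 0.33 × 9.07933e-05 = 2.99618e-05
  w_III·p_III = 0.34 × 1.33749e-05 = 4.54748e-06
Evidence: 7.20377e-09 + 2.99618e-05 + 4.54748e-06 = 3.45165e-05
So the posterior for Population II is 2.99618e-05 / 3.45165e-05 ≈ 0.868.

0.868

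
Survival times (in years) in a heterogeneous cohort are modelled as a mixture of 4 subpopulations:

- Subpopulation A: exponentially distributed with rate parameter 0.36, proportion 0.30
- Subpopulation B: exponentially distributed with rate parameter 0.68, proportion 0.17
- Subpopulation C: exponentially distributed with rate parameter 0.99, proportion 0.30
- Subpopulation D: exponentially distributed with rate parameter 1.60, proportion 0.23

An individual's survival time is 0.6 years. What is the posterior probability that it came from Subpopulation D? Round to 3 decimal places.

P(component k | x) = P(Z=k)·f_k(x) / marginal(x), where marginal(x) = Σ_j P(Z=j)·f_j(x).
Exponential densities:
  L_A = 0.36·e^(−0.36·0.6) = 0.36·e^(−0.2160) = 0.290065
  L_B = 0.68·e^(−0.68·0.6) = 0.68·e^(−0.4080) = 0.452186
  L_C = 0.99·e^(−0.99·0.6) = 0.99·e^(−0.5940) = 0.546593
  L_D = 1.60·e^(−1.60·0.6) = 1.60·e^(−0.9600) = 0.612629
Weight by the priors:
  P(Z=A)·L_A = 0.30 × 0.290065 = 0.0870194
  P(Z=B)·L_B = 0.17 × 0.452186 = 0.0768716
  P(Z=C)·L_C = 0.30 × 0.546593 = 0.163978
  P(Z=D)·L_D = 0.23 × 0.612629 = 0.140905
Denominator: 0.0870194 + 0.0768716 + 0.163978 + 0.140905 = 0.468774
So the posterior for Subpopulation D is 0.140905 / 0.468774 ≈ 0.301.

0.301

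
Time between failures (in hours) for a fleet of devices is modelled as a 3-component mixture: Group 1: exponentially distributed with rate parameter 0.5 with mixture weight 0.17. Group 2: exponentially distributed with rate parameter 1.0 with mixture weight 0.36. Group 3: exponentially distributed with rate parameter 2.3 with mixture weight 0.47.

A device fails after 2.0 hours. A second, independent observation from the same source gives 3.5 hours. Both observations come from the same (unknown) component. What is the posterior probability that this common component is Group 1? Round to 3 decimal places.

0.647

P(component k | x) = π_k·f_k(x) / marginal(x), where marginal(x) = Σ_j π_j·f_j(x).
Since both observations come from the same component, the likelihood for component k is f_k(x₁)·f_k(x₂).
  f_1 = [0.18394] × [0.086887] = 0.015982
  f_2 = [0.135335] × [0.0301974] = 0.00408677
  f_3 = [0.0231192] × [0.000733934] = 1.6968e-05
Prior × likelihood for each component:
  π_1·f_1 = 0.17 × 0.015982 = 0.00271693
  π_2·f_2 = 0.36 × 0.00408677 = 0.00147124
  π_3·f_3 = 0.47 × 1.6968e-05 = 7.97496e-06
Normaliser: 0.00271693 + 0.00147124 + 7.97496e-06 = 0.00419615
P(Group 1 | x₁, x₂) = 0.00271693 / 0.00419615 ≈ 0.647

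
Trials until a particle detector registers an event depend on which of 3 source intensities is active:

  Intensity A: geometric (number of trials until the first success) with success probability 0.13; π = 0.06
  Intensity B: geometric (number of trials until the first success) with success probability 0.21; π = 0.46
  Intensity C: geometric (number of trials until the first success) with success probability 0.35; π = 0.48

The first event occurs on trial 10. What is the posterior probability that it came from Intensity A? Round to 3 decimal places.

0.129

Posterior ∝ prior × likelihood, so P(k | x) ∝ π_k f_k(x); normalise over all components.
Component likelihoods at x = 10:
  f_A = 0.0371207
  f_B = 0.0251688
  f_C = 0.00724917
Multiply by the mixture weights:
  π_A·f_A = 0.06 × 0.0371207 = 0.00222724
  π_B·f_B = 0.46 × 0.0251688 = 0.0115777
  π_C·f_C = 0.48 × 0.00724917 = 0.0034796
Sum: 0.00222724 + 0.0115777 + 0.0034796 = 0.0172845
P(Intensity A | the observation) = 0.00222724 / 0.0172845 ≈ 0.129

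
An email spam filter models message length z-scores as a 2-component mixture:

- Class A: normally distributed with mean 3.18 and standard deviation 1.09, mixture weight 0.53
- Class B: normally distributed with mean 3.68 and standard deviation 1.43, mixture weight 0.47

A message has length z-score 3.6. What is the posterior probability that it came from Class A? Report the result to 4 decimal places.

P(component k | x) = π_k·f_k(x) / marginal(x), where marginal(x) = Σ_j π_j·f_j(x).
Normal densities:
  L_A = 0.339816
  L_B = 0.278544
Prior × likelihood for each component:
  π_A·L_A = 0.53 × 0.339816 = 0.180102
  π_B·L_B = 0.47 × 0.278544 = 0.130916
Evidence: 0.180102 + 0.130916 = 0.311018
So the posterior for Class A is 0.180102 / 0.311018 ≈ 0.5791.

0.5791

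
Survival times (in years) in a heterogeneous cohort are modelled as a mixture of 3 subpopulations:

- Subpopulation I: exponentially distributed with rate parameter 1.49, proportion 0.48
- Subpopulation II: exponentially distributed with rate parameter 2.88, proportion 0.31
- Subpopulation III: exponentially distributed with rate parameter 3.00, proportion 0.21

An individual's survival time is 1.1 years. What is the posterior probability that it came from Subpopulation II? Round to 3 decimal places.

The responsibility of component k is π_k f_k(x) divided by Σ_j π_j f_j(x).
Exponential densities:
  L_I = 0.289319
  L_II = 0.121213
  L_III = 0.11065
Weight by the priors:
  π_I·L_I = 0.48 × 0.289319 = 0.138873
  π_II·L_II = 0.31 × 0.121213 = 0.0375759
  π_III·L_III = 0.21 × 0.11065 = 0.0232364
Sum: 0.138873 + 0.0375759 + 0.0232364 = 0.199686
P(Subpopulation II | the observation) = 0.0375759 / 0.199686 ≈ 0.188

0.188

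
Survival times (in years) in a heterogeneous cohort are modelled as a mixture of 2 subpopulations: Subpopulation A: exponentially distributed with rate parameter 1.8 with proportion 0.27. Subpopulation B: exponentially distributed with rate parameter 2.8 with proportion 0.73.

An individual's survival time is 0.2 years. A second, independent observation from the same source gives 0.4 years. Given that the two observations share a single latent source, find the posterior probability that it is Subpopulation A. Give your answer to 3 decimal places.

The responsibility of component k is w_k f_k(x) divided by Σ_j w_j f_j(x).
Since both observations come from the same component, the likelihood for component k is f_k(x₁)·f_k(x₂).
  p_A = [1.25582] × [0.876154] = 1.10029
  p_B = [1.59939] × [0.913583] = 1.46117
Unnormalised posteriors:
  w_A·p_A = 0.27 × 1.10029 = 0.297078
  w_B·p_B = 0.73 × 1.46117 = 1.06666
Sum: 0.297078 + 1.06666 = 1.36373
P(Subpopulation A | x₁, x₂) = 0.297078 / 1.36373 ≈ 0.218

0.218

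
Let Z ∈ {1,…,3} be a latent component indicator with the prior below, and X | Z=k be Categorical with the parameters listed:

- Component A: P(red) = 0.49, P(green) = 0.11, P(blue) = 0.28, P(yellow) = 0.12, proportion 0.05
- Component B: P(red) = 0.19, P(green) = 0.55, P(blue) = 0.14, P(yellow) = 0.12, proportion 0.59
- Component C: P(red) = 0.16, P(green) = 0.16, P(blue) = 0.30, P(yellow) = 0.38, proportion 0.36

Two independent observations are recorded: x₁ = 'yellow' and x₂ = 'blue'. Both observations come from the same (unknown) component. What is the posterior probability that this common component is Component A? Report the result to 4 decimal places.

Apply Bayes' rule: the posterior for each component is proportional to its prior times its likelihood at x.
Since both observations come from the same component, the likelihood for component k is f_k(x₁)·f_k(x₂).
  f_A = [0.12] × [0.28] = 0.0336
  f_B = [0.12] × [0.14] = 0.0168
  f_C = [0.38] × [0.3] = 0.114
Prior × likelihood for each component:
  w_A·f_A = 0.05 × 0.0336 = 0.00168
  w_B·f_B = 0.59 × 0.0168 = 0.009912
  w_C·f_C = 0.36 × 0.114 = 0.04104
Marginal: 0.00168 + 0.009912 + 0.04104 = 0.052632
P(Component A | data) ≈ 0.0319

0.0319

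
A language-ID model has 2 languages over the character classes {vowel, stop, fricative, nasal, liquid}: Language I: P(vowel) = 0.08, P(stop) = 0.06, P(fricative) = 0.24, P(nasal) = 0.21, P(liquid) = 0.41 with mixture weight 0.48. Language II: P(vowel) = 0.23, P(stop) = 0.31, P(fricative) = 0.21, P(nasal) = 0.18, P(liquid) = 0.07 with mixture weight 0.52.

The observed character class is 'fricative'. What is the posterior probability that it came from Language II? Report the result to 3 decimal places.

Posterior ∝ prior × likelihood, so P(k | x) ∝ w_k f_k(x); normalise over all components.
Evaluate each component's likelihood at the observed value:
  p_I = 0.24
  p_II = 0.21
Multiply by the mixture weights:
  w_I·p_I = 0.48 × 0.24 = 0.1152
  w_II·p_II = 0.52 × 0.21 = 0.1092
Normaliser: 0.1152 + 0.1092 = 0.2244
So the posterior for Language II is 0.1092 / 0.2244 ≈ 0.487.

0.487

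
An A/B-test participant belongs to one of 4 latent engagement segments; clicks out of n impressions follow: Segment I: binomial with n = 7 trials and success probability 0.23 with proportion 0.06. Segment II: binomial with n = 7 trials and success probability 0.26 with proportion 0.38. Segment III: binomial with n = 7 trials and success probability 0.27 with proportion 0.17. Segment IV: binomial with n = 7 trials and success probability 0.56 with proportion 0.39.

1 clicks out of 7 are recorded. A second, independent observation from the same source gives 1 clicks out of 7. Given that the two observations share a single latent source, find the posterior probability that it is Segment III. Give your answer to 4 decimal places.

0.2532

Posterior ∝ prior × likelihood, so P(k | x) ∝ P(Z=k) f_k(x); normalise over all components.
Since both observations come from the same component, the likelihood for component k is f_k(x₁)·f_k(x₂).
  p_I = [0.33556] × [0.33556] = 0.112601
  p_II = [0.298856] × [0.298856] = 0.0893148
  p_III = [0.286022] × [0.286022] = 0.0818084
  p_IV = [0.0284448] × [0.0284448] = 0.000809104
Unnormalised posteriors:
  P(Z=I)·p_I = 0.06 × 0.112601 = 0.00675603
  P(Z=II)·p_II = 0.38 × 0.0893148 = 0.0339396
  P(Z=III)·p_III = 0.17 × 0.0818084 = 0.0139074
  P(Z=IV)·p_IV = 0.39 × 0.000809104 = 0.00031555
Normaliser: 0.00675603 + 0.0339396 + 0.0139074 + 0.00031555 = 0.0549186
P(Segment III | x₁, x₂) ≈ 0.2532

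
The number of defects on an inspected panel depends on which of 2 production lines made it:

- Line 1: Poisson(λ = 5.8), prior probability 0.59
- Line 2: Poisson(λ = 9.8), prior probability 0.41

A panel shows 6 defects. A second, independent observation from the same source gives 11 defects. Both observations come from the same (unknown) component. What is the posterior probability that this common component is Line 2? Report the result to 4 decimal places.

The responsibility of component k is π_k f_k(x) divided by Σ_j π_j f_j(x).
Since both observations come from the same component, the likelihood for component k is f_k(x₁)·f_k(x₂).
  f_1 = [e^(−5.8)·5.8^6/6! = 0.160076] × [0.0189515] = 0.00303369
  f_2 = [e^(−9.8)·9.8^6/6! = 0.0682241] × [0.111236] = 0.00758898
Multiply by the mixture weights:
  π_1·f_1 = 0.59 × 0.00303369 = 0.00178988
  π_2·f_2 = 0.41 × 0.00758898 = 0.00311148
Normaliser: 0.00178988 + 0.00311148 = 0.00490136
So the posterior for Line 2 is 0.00311148 / 0.00490136 ≈ 0.6348.

0.6348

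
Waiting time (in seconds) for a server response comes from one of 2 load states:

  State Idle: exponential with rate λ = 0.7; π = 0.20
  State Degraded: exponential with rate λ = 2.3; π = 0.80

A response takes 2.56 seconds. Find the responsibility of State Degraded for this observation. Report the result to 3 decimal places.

P(component k | x) = π_k·f_k(x) / marginal(x), where marginal(x) = Σ_j π_j·f_j(x).
Exponential densities:
  p_Idle = 0.7·e^(−0.7·2.56) = 0.7·e^(−1.7920) = 0.116639
  p_Degraded = 2.3·e^(−2.3·2.56) = 2.3·e^(−5.8880) = 0.00637679
Prior × likelihood for each component:
  π_Idle·p_Idle = 0.20 × 0.116639 = 0.0233277
  π_Degraded·p_Degraded = 0.80 × 0.00637679 = 0.00510143
Evidence: 0.0233277 + 0.00510143 = 0.0284292
Responsibility of State Degraded: 0.00510143 / 0.0284292 ≈ 0.179

0.179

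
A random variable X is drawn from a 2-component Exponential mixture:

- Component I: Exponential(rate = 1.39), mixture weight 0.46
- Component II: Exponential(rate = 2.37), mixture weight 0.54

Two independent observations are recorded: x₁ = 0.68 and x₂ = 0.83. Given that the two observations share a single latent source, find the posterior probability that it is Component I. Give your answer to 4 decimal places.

Apply Bayes' rule: the posterior for each component is proportional to its prior times its likelihood at x.
Since both observations come from the same component, the likelihood for component k is f_k(x₁)·f_k(x₂).
  f_I = [1.39·e^(−1.39·0.68) = 1.39·e^(−0.9452) = 0.540157] × [0.4385] = 0.236858
  f_II = [2.37·e^(−2.37·0.68) = 2.37·e^(−1.6116) = 0.472976] × [0.331473] = 0.156779
Unnormalised posteriors:
  π_I·f_I = 0.46 × 0.236858 = 0.108955
  π_II·f_II = 0.54 × 0.156779 = 0.0846605
Sum: 0.108955 + 0.0846605 = 0.193615
Responsibility of Component I: 0.108955 / 0.193615 ≈ 0.5627

0.5627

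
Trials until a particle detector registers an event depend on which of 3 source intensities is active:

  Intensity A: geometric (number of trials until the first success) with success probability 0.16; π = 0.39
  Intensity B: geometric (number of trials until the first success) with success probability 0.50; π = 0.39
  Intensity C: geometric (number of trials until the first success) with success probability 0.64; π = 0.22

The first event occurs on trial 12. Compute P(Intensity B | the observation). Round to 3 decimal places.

0.010

P(component k | x) = P(Z=k)·f_k(x) / marginal(x), where marginal(x) = Σ_j P(Z=j)·f_j(x).
Evaluate each component's likelihood at the observed value:
  f_A = 0.16·(1−0.16)^11 = 0.16·0.146917 = 0.0235067
  f_B = 0.50·(1−0.50)^11 = 0.50·0.000488281 = 0.000244141
  f_C = 0.64·(1−0.64)^11 = 0.64·1.31622e-05 = 8.42379e-06
Prior × likelihood for each component:
  P(Z=A)·f_A = 0.39 × 0.0235067 = 0.00916762
  P(Z=B)·f_B = 0.39 × 0.000244141 = 9.52148e-05
  P(Z=C)·f_C = 0.22 × 8.42379e-06 = 1.85323e-06
Normaliser: 0.00916762 + 9.52148e-05 + 1.85323e-06 = 0.00926469
So the posterior for Intensity B is 9.52148e-05 / 0.00926469 ≈ 0.010.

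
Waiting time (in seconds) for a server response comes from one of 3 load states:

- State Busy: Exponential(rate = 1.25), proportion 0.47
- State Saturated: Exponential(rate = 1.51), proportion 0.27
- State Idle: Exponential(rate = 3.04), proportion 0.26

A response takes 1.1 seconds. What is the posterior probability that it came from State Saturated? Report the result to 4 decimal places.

0.3050

By Bayes' theorem, P(k | x) = P(Z=k) f_k(x) / Σ_j P(Z=j) f_j(x).
Component likelihoods at x = 1.1 seconds:
  f_Busy = 0.316049
  f_Saturated = 0.286823
  f_Idle = 0.107298
Prior × likelihood for each component:
  P(Z=Busy)·f_Busy = 0.47 × 0.316049 = 0.148543
  P(Z=Saturated)·f_Saturated = 0.27 × 0.286823 = 0.0774422
  P(Z=Idle)·f_Idle = 0.26 × 0.107298 = 0.0278976
Sum: 0.148543 + 0.0774422 + 0.0278976 = 0.253883
P(State Saturated | data) = 0.0774422 / 0.253883 ≈ 0.3050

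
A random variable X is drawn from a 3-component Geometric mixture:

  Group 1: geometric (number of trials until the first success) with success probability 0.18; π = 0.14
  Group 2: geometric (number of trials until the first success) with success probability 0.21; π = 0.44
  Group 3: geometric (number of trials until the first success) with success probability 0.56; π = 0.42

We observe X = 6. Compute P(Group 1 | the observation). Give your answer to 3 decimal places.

0.224

P(component k | x) = π_k·f_k(x) / marginal(x), where marginal(x) = Σ_j π_j·f_j(x).
Component likelihoods at x = 6:
  L_1 = 0.0667332
  L_2 = 0.0646182
  L_3 = 0.00923531
Prior × likelihood for each component:
  π_1·L_1 = 0.14 × 0.0667332 = 0.00934264
  π_2·L_2 = 0.44 × 0.0646182 = 0.028432
  π_3·L_3 = 0.42 × 0.00923531 = 0.00387883
Evidence: 0.00934264 + 0.028432 + 0.00387883 = 0.0416535
Responsibility of Group 1: 0.00934264 / 0.0416535 ≈ 0.224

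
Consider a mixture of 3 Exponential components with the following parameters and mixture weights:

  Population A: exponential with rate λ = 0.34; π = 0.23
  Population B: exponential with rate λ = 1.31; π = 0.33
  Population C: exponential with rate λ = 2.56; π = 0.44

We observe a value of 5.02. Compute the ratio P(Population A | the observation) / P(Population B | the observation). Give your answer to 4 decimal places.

The posterior odds equal the prior odds times the likelihood ratio: (P(Z=i)/P(Z=j))·(f_i(x)/f_j(x)).
Component likelihoods at x = 5.02:
  L_A = 0.34·e^(−0.34·5.02) = 0.34·e^(−1.7068) = 0.0616915
  L_B = 1.31·e^(−1.31·5.02) = 1.31·e^(−6.5762) = 0.001825
  L_C = 2.56·e^(−2.56·5.02) = 2.56·e^(−12.8512) = 6.71483e-06
Posterior odds = (P(Z=A)·L_A) / (P(Z=B)·L_B) = (0.23·0.0616915) / (0.33·0.001825) = 0.014189 / 0.000602251 ≈ 23.5600

23.5600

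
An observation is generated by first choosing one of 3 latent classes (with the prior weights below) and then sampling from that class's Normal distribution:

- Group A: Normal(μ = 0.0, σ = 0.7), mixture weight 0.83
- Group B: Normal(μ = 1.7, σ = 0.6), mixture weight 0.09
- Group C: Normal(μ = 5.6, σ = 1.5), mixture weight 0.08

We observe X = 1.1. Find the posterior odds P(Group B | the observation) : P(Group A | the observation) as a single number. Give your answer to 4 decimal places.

Posterior odds = (P(Z=i) f_i(x)) / (P(Z=j) f_j(x)); the normalising sum cancels.
Component likelihoods at x = 1.1:
  p_A = 0.165803
  p_B = 0.403285
  p_C = 0.00295457
Odds = (0.09/0.83) × (0.403285/0.165803) = 0.108434 × 2.43232 ≈ 0.2637

0.2637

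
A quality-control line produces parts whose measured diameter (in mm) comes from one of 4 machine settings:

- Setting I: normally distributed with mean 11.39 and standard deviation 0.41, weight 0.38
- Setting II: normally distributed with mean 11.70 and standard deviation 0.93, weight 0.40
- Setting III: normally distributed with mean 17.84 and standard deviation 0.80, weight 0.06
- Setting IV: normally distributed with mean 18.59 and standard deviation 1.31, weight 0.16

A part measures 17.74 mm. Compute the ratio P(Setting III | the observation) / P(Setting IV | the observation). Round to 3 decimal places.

Only the two components matter; the odds are (w_i f_i(x)) / (w_j f_j(x)).
Normal densities:
  p_I = 7.95356e-53
  p_II = 2.97253e-10
  p_III = 0.494797
  p_IV = 0.246727
Posterior odds = (w_III·p_III) / (w_IV·p_IV) = (0.06·0.494797) / (0.16·0.246727) = 0.0296878 / 0.0394764 ≈ 0.752

0.752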